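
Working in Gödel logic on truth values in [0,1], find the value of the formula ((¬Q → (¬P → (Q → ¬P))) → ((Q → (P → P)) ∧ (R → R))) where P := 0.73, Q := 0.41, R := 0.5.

1.00

¬Q: Gödel ¬ of 0.41 = 0 (operand ≠ 0)
¬P: Gödel ¬ of 0.73 = 0 (operand ≠ 0)
¬P: Gödel ¬ of 0.73 = 0 (operand ≠ 0)
(Q → ¬P): 0.41 > 0, so result = 0
(¬P → (Q → ¬P)): 0 ≤ 0, so result = 1
(¬Q → (¬P → (Q → ¬P))): 0 ≤ 1, so result = 1
(P → P): 0.73 ≤ 0.73, so result = 1
(Q → (P → P)): 0.41 ≤ 1, so result = 1
(R → R): 0.5 ≤ 0.5, so result = 1
((Q → (P → P)) ∧ (R → R)) = min(1, 1) = 1
((¬Q → (¬P → (Q → ¬P))) → ((Q → (P → P)) ∧ (R → R))): 1 ≤ 1, so result = 1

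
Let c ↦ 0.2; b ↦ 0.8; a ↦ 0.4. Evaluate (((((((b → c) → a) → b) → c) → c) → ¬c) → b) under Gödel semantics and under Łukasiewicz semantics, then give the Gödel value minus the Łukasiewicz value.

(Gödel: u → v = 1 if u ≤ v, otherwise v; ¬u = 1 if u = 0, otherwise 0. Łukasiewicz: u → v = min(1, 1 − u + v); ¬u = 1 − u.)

Gödel evaluation:
  (b → c): 0.8 > 0.2, so result = 0.2
  ((b → c) → a): 0.2 ≤ 0.4, so result = 1
  (((b → c) → a) → b): 1 > 0.8, so result = 0.8
  ((((b → c) → a) → b) → c): 0.8 > 0.2, so result = 0.2
  (((((b → c) → a) → b) → c) → c): 0.2 ≤ 0.2, so result = 1
  ¬c: Gödel ¬ of 0.2 = 0 (operand ≠ 0)
  ((((((b → c) → a) → b) → c) → c) → ¬c): 1 > 0, so result = 0
  (((((((b → c) → a) → b) → c) → c) → ¬c) → b): 0 ≤ 0.8, so result = 1
  Gödel value = 1
Łukasiewicz evaluation:
  (b → c): min(1, 1 − 0.8 + 0.2) = 0.4
  ((b → c) → a): min(1, 1 − 0.4 + 0.4) = 1
  (((b → c) → a) → b): min(1, 1 − 1 + 0.8) = 0.8
  ((((b → c) → a) → b) → c): min(1, 1 − 0.8 + 0.2) = 0.4
  (((((b → c) → a) → b) → c) → c): min(1, 1 − 0.4 + 0.2) = 0.8
  ¬c: Łukasiewicz ¬ gives 1 − 0.2 = 0.8
  ((((((b → c) → a) → b) → c) → c) → ¬c): min(1, 1 − 0.8 + 0.8) = 1
  (((((((b → c) → a) → b) → c) → c) → ¬c) → b): min(1, 1 − 1 + 0.8) = 0.8
  Łukasiewicz value = 0.8
Difference: 1 − 0.8 = 0.20

0.20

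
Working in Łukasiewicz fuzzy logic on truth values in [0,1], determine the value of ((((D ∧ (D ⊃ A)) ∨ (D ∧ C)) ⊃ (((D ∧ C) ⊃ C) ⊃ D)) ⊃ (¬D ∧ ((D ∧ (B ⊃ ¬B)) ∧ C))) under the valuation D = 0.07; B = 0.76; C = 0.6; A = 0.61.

(D ⊃ A): min(1, 1 − 0.07 + 0.61) = 1
(D ∧ (D ⊃ A)) = min(0.07, 1) = 0.07
(D ∧ C) = min(0.07, 0.6) = 0.07
((D ∧ (D ⊃ A)) ∨ (D ∧ C)) = max(0.07, 0.07) = 0.07
(D ∧ C) = min(0.07, 0.6) = 0.07
((D ∧ C) ⊃ C): min(1, 1 − 0.07 + 0.6) = 1
(((D ∧ C) ⊃ C) ⊃ D): min(1, 1 − 1 + 0.07) = 0.07
(((D ∧ (D ⊃ A)) ∨ (D ∧ C)) ⊃ (((D ∧ C) ⊃ C) ⊃ D)): min(1, 1 − 0.07 + 0.07) = 1
¬D: Łukasiewicz ¬ gives 1 − 0.07 = 0.93
¬B: Łukasiewicz ¬ gives 1 − 0.76 = 0.24
(B ⊃ ¬B): min(1, 1 − 0.76 + 0.24) = 0.48
(D ∧ (B ⊃ ¬B)) = min(0.07, 0.48) = 0.07
((D ∧ (B ⊃ ¬B)) ∧ C) = min(0.07, 0.6) = 0.07
(¬D ∧ ((D ∧ (B ⊃ ¬B)) ∧ C)) = min(0.93, 0.07) = 0.07
((((D ∧ (D ⊃ A)) ∨ (D ∧ C)) ⊃ (((D ∧ C) ⊃ C) ⊃ D)) ⊃ (¬D ∧ ((D ∧ (B ⊃ ¬B)) ∧ C))): min(1, 1 − 1 + 0.07) = 0.07

0.07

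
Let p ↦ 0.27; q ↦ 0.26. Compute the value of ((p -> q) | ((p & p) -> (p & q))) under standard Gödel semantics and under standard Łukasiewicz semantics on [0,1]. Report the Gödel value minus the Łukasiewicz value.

Gödel evaluation:
  (p -> q): 0.27 > 0.26, so result = 0.26
  (p & p) = min(0.27, 0.27) = 0.27
  (p & q) = min(0.27, 0.26) = 0.26
  ((p & p) -> (p & q)): 0.27 > 0.26, so result = 0.26
  ((p -> q) | ((p & p) -> (p & q))) = max(0.26, 0.26) = 0.26
  Gödel value = 0.26
Łukasiewicz evaluation:
  (p -> q): min(1, 1 − 0.27 + 0.26) = 0.99
  (p & p) = min(0.27, 0.27) = 0.27
  (p & q) = min(0.27, 0.26) = 0.26
  ((p & p) -> (p & q)): min(1, 1 − 0.27 + 0.26) = 0.99
  ((p -> q) | ((p & p) -> (p & q))) = max(0.99, 0.99) = 0.99
  Łukasiewicz value = 0.99
Difference: 0.26 − 0.99 = -0.73

-0.73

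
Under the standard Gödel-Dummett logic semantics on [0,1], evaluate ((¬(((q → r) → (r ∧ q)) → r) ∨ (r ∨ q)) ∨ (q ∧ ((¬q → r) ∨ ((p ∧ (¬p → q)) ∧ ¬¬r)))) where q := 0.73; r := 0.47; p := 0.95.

0.73

(q → r): 0.73 > 0.47, so result = 0.47
(r ∧ q) = min(0.47, 0.73) = 0.47
((q → r) → (r ∧ q)): 0.47 ≤ 0.47, so result = 1
(((q → r) → (r ∧ q)) → r): 1 > 0.47, so result = 0.47
¬(((q → r) → (r ∧ q)) → r): Gödel ¬ of 0.47 = 0 (operand ≠ 0)
(r ∨ q) = max(0.47, 0.73) = 0.73
(¬(((q → r) → (r ∧ q)) → r) ∨ (r ∨ q)) = max(0, 0.73) = 0.73
¬q: Gödel ¬ of 0.73 = 0 (operand ≠ 0)
(¬q → r): 0 ≤ 0.47, so result = 1
¬p: Gödel ¬ of 0.95 = 0 (operand ≠ 0)
(¬p → q): 0 ≤ 0.73, so result = 1
(p ∧ (¬p → q)) = min(0.95, 1) = 0.95
¬r: Gödel ¬ of 0.47 = 0 (operand ≠ 0)
¬¬r: Gödel ¬ of 0 = 1 (operand is 0)
((p ∧ (¬p → q)) ∧ ¬¬r) = min(0.95, 1) = 0.95
((¬q → r) ∨ ((p ∧ (¬p → q)) ∧ ¬¬r)) = max(1, 0.95) = 1
(q ∧ ((¬q → r) ∨ ((p ∧ (¬p → q)) ∧ ¬¬r))) = min(0.73, 1) = 0.73
((¬(((q → r) → (r ∧ q)) → r) ∨ (r ∨ q)) ∨ (q ∧ ((¬q → r) ∨ ((p ∧ (¬p → q)) ∧ ¬¬r)))) = max(0.73, 0.73) = 0.73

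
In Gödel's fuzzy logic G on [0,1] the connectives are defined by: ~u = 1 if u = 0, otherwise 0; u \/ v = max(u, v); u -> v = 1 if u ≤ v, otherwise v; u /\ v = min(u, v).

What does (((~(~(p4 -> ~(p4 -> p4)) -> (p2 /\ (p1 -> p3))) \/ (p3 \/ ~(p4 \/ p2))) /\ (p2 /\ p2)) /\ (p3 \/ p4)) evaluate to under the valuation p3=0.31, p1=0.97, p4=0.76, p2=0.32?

(p4 -> p4): 0.76 ≤ 0.76, so result = 1
~(p4 -> p4): Gödel ¬ of 1 = 0 (operand ≠ 0)
(p4 -> ~(p4 -> p4)): 0.76 > 0, so result = 0
~(p4 -> ~(p4 -> p4)): Gödel ¬ of 0 = 1 (operand is 0)
(p1 -> p3): 0.97 > 0.31, so result = 0.31
(p2 /\ (p1 -> p3)) = min(0.32, 0.31) = 0.31
(~(p4 -> ~(p4 -> p4)) -> (p2 /\ (p1 -> p3))): 1 > 0.31, so result = 0.31
~(~(p4 -> ~(p4 -> p4)) -> (p2 /\ (p1 -> p3))): Gödel ¬ of 0.31 = 0 (operand ≠ 0)
(p4 \/ p2) = max(0.76, 0.32) = 0.76
~(p4 \/ p2): Gödel ¬ of 0.76 = 0 (operand ≠ 0)
(p3 \/ ~(p4 \/ p2)) = max(0.31, 0) = 0.31
(~(~(p4 -> ~(p4 -> p4)) -> (p2 /\ (p1 -> p3))) \/ (p3 \/ ~(p4 \/ p2))) = max(0, 0.31) = 0.31
(p2 /\ p2) = min(0.32, 0.32) = 0.32
((~(~(p4 -> ~(p4 -> p4)) -> (p2 /\ (p1 -> p3))) \/ (p3 \/ ~(p4 \/ p2))) /\ (p2 /\ p2)) = min(0.31, 0.32) = 0.31
(p3 \/ p4) = max(0.31, 0.76) = 0.76
(((~(~(p4 -> ~(p4 -> p4)) -> (p2 /\ (p1 -> p3))) \/ (p3 \/ ~(p4 \/ p2))) /\ (p2 /\ p2)) /\ (p3 \/ p4)) = min(0.31, 0.76) = 0.31

0.31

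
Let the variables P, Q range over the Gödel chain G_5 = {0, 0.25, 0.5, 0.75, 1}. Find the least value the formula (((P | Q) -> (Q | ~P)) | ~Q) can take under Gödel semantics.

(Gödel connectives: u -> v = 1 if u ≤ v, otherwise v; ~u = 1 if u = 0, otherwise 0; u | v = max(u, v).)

The minimum is attained at P = 0.5, Q = 0.25:
  (P | Q) = max(0.5, 0.25) = 0.5
  ~P: Gödel ¬ of 0.5 = 0 (operand ≠ 0)
  (Q | ~P) = max(0.25, 0) = 0.25
  ((P | Q) -> (Q | ~P)): 0.5 > 0.25, so result = 0.25
  ~Q: Gödel ¬ of 0.25 = 0 (operand ≠ 0)
  (((P | Q) -> (Q | ~P)) | ~Q) = max(0.25, 0) = 0.25
Checking all 25 assignments confirms none give a value below 0.25.

0.25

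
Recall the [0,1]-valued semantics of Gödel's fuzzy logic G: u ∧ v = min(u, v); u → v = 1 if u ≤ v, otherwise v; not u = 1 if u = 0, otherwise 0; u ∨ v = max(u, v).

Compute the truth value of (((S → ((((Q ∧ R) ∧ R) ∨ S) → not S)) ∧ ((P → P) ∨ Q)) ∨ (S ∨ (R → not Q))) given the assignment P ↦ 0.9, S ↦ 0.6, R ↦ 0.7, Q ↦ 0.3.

0.60

(Q ∧ R) = min(0.3, 0.7) = 0.3
((Q ∧ R) ∧ R) = min(0.3, 0.7) = 0.3
(((Q ∧ R) ∧ R) ∨ S) = max(0.3, 0.6) = 0.6
not S: Gödel ¬ of 0.6 = 0 (operand ≠ 0)
((((Q ∧ R) ∧ R) ∨ S) → not S): 0.6 > 0, so result = 0
(S → ((((Q ∧ R) ∧ R) ∨ S) → not S)): 0.6 > 0, so result = 0
(P → P): 0.9 ≤ 0.9, so result = 1
((P → P) ∨ Q) = max(1, 0.3) = 1
((S → ((((Q ∧ R) ∧ R) ∨ S) → not S)) ∧ ((P → P) ∨ Q)) = min(0, 1) = 0
not Q: Gödel ¬ of 0.3 = 0 (operand ≠ 0)
(R → not Q): 0.7 > 0, so result = 0
(S ∨ (R → not Q)) = max(0.6, 0) = 0.6
(((S → ((((Q ∧ R) ∧ R) ∨ S) → not S)) ∧ ((P → P) ∨ Q)) ∨ (S ∨ (R → not Q))) = max(0, 0.6) = 0.6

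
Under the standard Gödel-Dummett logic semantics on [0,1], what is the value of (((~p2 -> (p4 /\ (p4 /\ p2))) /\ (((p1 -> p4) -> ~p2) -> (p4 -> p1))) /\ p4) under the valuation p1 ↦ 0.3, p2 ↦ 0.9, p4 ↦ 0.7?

0.70

~p2: Gödel ¬ of 0.9 = 0 (operand ≠ 0)
(p4 /\ p2) = min(0.7, 0.9) = 0.7
(p4 /\ (p4 /\ p2)) = min(0.7, 0.7) = 0.7
(~p2 -> (p4 /\ (p4 /\ p2))): 0 ≤ 0.7, so result = 1
(p1 -> p4): 0.3 ≤ 0.7, so result = 1
~p2: Gödel ¬ of 0.9 = 0 (operand ≠ 0)
((p1 -> p4) -> ~p2): 1 > 0, so result = 0
(p4 -> p1): 0.7 > 0.3, so result = 0.3
(((p1 -> p4) -> ~p2) -> (p4 -> p1)): 0 ≤ 0.3, so result = 1
((~p2 -> (p4 /\ (p4 /\ p2))) /\ (((p1 -> p4) -> ~p2) -> (p4 -> p1))) = min(1, 1) = 1
(((~p2 -> (p4 /\ (p4 /\ p2))) /\ (((p1 -> p4) -> ~p2) -> (p4 -> p1))) /\ p4) = min(1, 0.7) = 0.7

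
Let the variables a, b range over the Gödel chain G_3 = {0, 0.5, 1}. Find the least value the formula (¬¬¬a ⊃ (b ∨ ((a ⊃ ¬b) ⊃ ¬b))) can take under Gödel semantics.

0.50

The minimum is attained at a = 0, b = 0.5:
  ¬a: Gödel ¬ of 0 = 1 (operand is 0)
  ¬¬a: Gödel ¬ of 1 = 0 (operand ≠ 0)
  ¬¬¬a: Gödel ¬ of 0 = 1 (operand is 0)
  ¬b: Gödel ¬ of 0.5 = 0 (operand ≠ 0)
  (a ⊃ ¬b): 0 ≤ 0, so result = 1
  ¬b: Gödel ¬ of 0.5 = 0 (operand ≠ 0)
  ((a ⊃ ¬b) ⊃ ¬b): 1 > 0, so result = 0
  (b ∨ ((a ⊃ ¬b) ⊃ ¬b)) = max(0.5, 0) = 0.5
  (¬¬¬a ⊃ (b ∨ ((a ⊃ ¬b) ⊃ ¬b))): 1 > 0.5, so result = 0.5
Checking all 9 assignments confirms none give a value below 0.50.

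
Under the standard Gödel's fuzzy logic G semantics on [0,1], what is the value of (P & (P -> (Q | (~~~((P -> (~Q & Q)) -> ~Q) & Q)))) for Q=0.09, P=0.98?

~Q: Gödel ¬ of 0.09 = 0 (operand ≠ 0)
(~Q & Q) = min(0, 0.09) = 0
(P -> (~Q & Q)): 0.98 > 0, so result = 0
~Q: Gödel ¬ of 0.09 = 0 (operand ≠ 0)
((P -> (~Q & Q)) -> ~Q): 0 ≤ 0, so result = 1
~((P -> (~Q & Q)) -> ~Q): Gödel ¬ of 1 = 0 (operand ≠ 0)
~~((P -> (~Q & Q)) -> ~Q): Gödel ¬ of 0 = 1 (operand is 0)
~~~((P -> (~Q & Q)) -> ~Q): Gödel ¬ of 1 = 0 (operand ≠ 0)
(~~~((P -> (~Q & Q)) -> ~Q) & Q) = min(0, 0.09) = 0
(Q | (~~~((P -> (~Q & Q)) -> ~Q) & Q)) = max(0.09, 0) = 0.09
(P -> (Q | (~~~((P -> (~Q & Q)) -> ~Q) & Q))): 0.98 > 0.09, so result = 0.09
(P & (P -> (Q | (~~~((P -> (~Q & Q)) -> ~Q) & Q)))) = min(0.98, 0.09) = 0.09

0.09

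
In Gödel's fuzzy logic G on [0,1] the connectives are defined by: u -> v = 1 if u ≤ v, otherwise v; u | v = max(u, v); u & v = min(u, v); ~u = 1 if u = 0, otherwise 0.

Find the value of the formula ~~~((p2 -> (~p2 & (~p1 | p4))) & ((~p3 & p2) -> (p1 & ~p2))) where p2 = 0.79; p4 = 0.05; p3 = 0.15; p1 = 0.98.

1.00

~p2: Gödel ¬ of 0.79 = 0 (operand ≠ 0)
~p1: Gödel ¬ of 0.98 = 0 (operand ≠ 0)
(~p1 | p4) = max(0, 0.05) = 0.05
(~p2 & (~p1 | p4)) = min(0, 0.05) = 0
(p2 -> (~p2 & (~p1 | p4))): 0.79 > 0, so result = 0
~p3: Gödel ¬ of 0.15 = 0 (operand ≠ 0)
(~p3 & p2) = min(0, 0.79) = 0
~p2: Gödel ¬ of 0.79 = 0 (operand ≠ 0)
(p1 & ~p2) = min(0.98, 0) = 0
((~p3 & p2) -> (p1 & ~p2)): 0 ≤ 0, so result = 1
((p2 -> (~p2 & (~p1 | p4))) & ((~p3 & p2) -> (p1 & ~p2))) = min(0, 1) = 0
~((p2 -> (~p2 & (~p1 | p4))) & ((~p3 & p2) -> (p1 & ~p2))): Gödel ¬ of 0 = 1 (operand is 0)
~~((p2 -> (~p2 & (~p1 | p4))) & ((~p3 & p2) -> (p1 & ~p2))): Gödel ¬ of 1 = 0 (operand ≠ 0)
~~~((p2 -> (~p2 & (~p1 | p4))) & ((~p3 & p2) -> (p1 & ~p2))): Gödel ¬ of 0 = 1 (operand is 0)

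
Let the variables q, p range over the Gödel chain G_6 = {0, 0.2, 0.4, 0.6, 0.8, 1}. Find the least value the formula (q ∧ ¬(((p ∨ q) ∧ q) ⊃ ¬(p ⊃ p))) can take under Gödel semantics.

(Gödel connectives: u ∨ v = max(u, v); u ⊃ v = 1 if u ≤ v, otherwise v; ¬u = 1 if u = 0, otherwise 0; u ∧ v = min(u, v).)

The minimum is attained at q = 0, p = 0:
  (p ∨ q) = max(0, 0) = 0
  ((p ∨ q) ∧ q) = min(0, 0) = 0
  (p ⊃ p): 0 ≤ 0, so result = 1
  ¬(p ⊃ p): Gödel ¬ of 1 = 0 (operand ≠ 0)
  (((p ∨ q) ∧ q) ⊃ ¬(p ⊃ p)): 0 ≤ 0, so result = 1
  ¬(((p ∨ q) ∧ q) ⊃ ¬(p ⊃ p)): Gödel ¬ of 1 = 0 (operand ≠ 0)
  (q ∧ ¬(((p ∨ q) ∧ q) ⊃ ¬(p ⊃ p))) = min(0, 0) = 0
Checking all 36 assignments confirms none give a value below 0.00.

0.00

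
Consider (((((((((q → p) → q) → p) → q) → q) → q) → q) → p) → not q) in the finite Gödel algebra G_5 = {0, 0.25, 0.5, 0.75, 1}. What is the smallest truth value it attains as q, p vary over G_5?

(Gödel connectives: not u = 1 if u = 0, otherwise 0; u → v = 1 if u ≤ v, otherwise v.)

The minimum is attained at q = 0.25, p = 0.25:
  (q → p): 0.25 ≤ 0.25, so result = 1
  ((q → p) → q): 1 > 0.25, so result = 0.25
  (((q → p) → q) → p): 0.25 ≤ 0.25, so result = 1
  ((((q → p) → q) → p) → q): 1 > 0.25, so result = 0.25
  (((((q → p) → q) → p) → q) → q): 0.25 ≤ 0.25, so result = 1
  ((((((q → p) → q) → p) → q) → q) → q): 1 > 0.25, so result = 0.25
  (((((((q → p) → q) → p) → q) → q) → q) → q): 0.25 ≤ 0.25, so result = 1
  ((((((((q → p) → q) → p) → q) → q) → q) → q) → p): 1 > 0.25, so result = 0.25
  not q: Gödel ¬ of 0.25 = 0 (operand ≠ 0)
  (((((((((q → p) → q) → p) → q) → q) → q) → q) → p) → not q): 0.25 > 0, so result = 0
Checking all 25 assignments confirms none give a value below 0.00.

0.00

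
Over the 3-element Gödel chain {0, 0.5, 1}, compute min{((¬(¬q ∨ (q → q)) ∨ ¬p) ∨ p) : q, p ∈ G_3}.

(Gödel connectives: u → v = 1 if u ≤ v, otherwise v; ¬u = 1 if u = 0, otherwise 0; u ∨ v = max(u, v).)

0.50

The minimum is attained at q = 0, p = 0.5:
  ¬q: Gödel ¬ of 0 = 1 (operand is 0)
  (q → q): 0 ≤ 0, so result = 1
  (¬q ∨ (q → q)) = max(1, 1) = 1
  ¬(¬q ∨ (q → q)): Gödel ¬ of 1 = 0 (operand ≠ 0)
  ¬p: Gödel ¬ of 0.5 = 0 (operand ≠ 0)
  (¬(¬q ∨ (q → q)) ∨ ¬p) = max(0, 0) = 0
  ((¬(¬q ∨ (q → q)) ∨ ¬p) ∨ p) = max(0, 0.5) = 0.5
Checking all 9 assignments confirms none give a value below 0.50.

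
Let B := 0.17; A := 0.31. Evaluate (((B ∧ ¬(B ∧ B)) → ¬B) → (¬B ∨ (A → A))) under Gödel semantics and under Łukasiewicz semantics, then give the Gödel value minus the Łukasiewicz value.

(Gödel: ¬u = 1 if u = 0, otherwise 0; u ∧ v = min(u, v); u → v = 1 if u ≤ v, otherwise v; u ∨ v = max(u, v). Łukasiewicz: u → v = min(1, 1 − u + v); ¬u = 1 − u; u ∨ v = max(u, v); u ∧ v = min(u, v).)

0.00

Gödel evaluation:
  (B ∧ B) = min(0.17, 0.17) = 0.17
  ¬(B ∧ B): Gödel ¬ of 0.17 = 0 (operand ≠ 0)
  (B ∧ ¬(B ∧ B)) = min(0.17, 0) = 0
  ¬B: Gödel ¬ of 0.17 = 0 (operand ≠ 0)
  ((B ∧ ¬(B ∧ B)) → ¬B): 0 ≤ 0, so result = 1
  ¬B: Gödel ¬ of 0.17 = 0 (operand ≠ 0)
  (A → A): 0.31 ≤ 0.31, so result = 1
  (¬B ∨ (A → A)) = max(0, 1) = 1
  (((B ∧ ¬(B ∧ B)) → ¬B) → (¬B ∨ (A → A))): 1 ≤ 1, so result = 1
  Gödel value = 1
Łukasiewicz evaluation:
  (B ∧ B) = min(0.17, 0.17) = 0.17
  ¬(B ∧ B): Łukasiewicz ¬ gives 1 − 0.17 = 0.83
  (B ∧ ¬(B ∧ B)) = min(0.17, 0.83) = 0.17
  ¬B: Łukasiewicz ¬ gives 1 − 0.17 = 0.83
  ((B ∧ ¬(B ∧ B)) → ¬B): min(1, 1 − 0.17 + 0.83) = 1
  ¬B: Łukasiewicz ¬ gives 1 − 0.17 = 0.83
  (A → A): min(1, 1 − 0.31 + 0.31) = 1
  (¬B ∨ (A → A)) = max(0.83, 1) = 1
  (((B ∧ ¬(B ∧ B)) → ¬B) → (¬B ∨ (A → A))): min(1, 1 − 1 + 1) = 1
  Łukasiewicz value = 1
Difference: 1 − 1 = 0.00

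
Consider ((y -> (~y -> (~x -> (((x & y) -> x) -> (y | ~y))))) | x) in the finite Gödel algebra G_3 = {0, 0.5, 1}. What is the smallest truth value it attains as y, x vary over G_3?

1.00

Every assignment gives 1. For instance at y = 0, x = 0:
  ~y: Gödel ¬ of 0 = 1 (operand is 0)
  ~x: Gödel ¬ of 0 = 1 (operand is 0)
  (x & y) = min(0, 0) = 0
  ((x & y) -> x): 0 ≤ 0, so result = 1
  ~y: Gödel ¬ of 0 = 1 (operand is 0)
  (y | ~y) = max(0, 1) = 1
  (((x & y) -> x) -> (y | ~y)): 1 ≤ 1, so result = 1
  (~x -> (((x & y) -> x) -> (y | ~y))): 1 ≤ 1, so result = 1
  (~y -> (~x -> (((x & y) -> x) -> (y | ~y)))): 1 ≤ 1, so result = 1
  (y -> (~y -> (~x -> (((x & y) -> x) -> (y | ~y))))): 0 ≤ 1, so result = 1
  ((y -> (~y -> (~x -> (((x & y) -> x) -> (y | ~y))))) | x) = max(1, 0) = 1
All 9 assignments give value 1 — the formula is a G_3-tautology.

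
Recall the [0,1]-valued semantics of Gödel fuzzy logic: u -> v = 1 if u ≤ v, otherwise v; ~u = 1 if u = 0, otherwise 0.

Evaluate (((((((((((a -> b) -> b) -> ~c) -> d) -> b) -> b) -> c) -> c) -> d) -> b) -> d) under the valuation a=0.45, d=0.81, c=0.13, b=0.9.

(a -> b): 0.45 ≤ 0.9, so result = 1
((a -> b) -> b): 1 > 0.9, so result = 0.9
~c: Gödel ¬ of 0.13 = 0 (operand ≠ 0)
(((a -> b) -> b) -> ~c): 0.9 > 0, so result = 0
((((a -> b) -> b) -> ~c) -> d): 0 ≤ 0.81, so result = 1
(((((a -> b) -> b) -> ~c) -> d) -> b): 1 > 0.9, so result = 0.9
((((((a -> b) -> b) -> ~c) -> d) -> b) -> b): 0.9 ≤ 0.9, so result = 1
(((((((a -> b) -> b) -> ~c) -> d) -> b) -> b) -> c): 1 > 0.13, so result = 0.13
((((((((a -> b) -> b) -> ~c) -> d) -> b) -> b) -> c) -> c): 0.13 ≤ 0.13, so result = 1
(((((((((a -> b) -> b) -> ~c) -> d) -> b) -> b) -> c) -> c) -> d): 1 > 0.81, so result = 0.81
((((((((((a -> b) -> b) -> ~c) -> d) -> b) -> b) -> c) -> c) -> d) -> b): 0.81 ≤ 0.9, so result = 1
(((((((((((a -> b) -> b) -> ~c) -> d) -> b) -> b) -> c) -> c) -> d) -> b) -> d): 1 > 0.81, so result = 0.81

0.81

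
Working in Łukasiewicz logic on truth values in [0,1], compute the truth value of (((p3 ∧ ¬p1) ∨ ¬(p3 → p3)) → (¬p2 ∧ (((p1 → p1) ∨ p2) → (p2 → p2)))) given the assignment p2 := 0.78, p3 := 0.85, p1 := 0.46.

0.68

¬p1: Łukasiewicz ¬ gives 1 − 0.46 = 0.54
(p3 ∧ ¬p1) = min(0.85, 0.54) = 0.54
(p3 → p3): min(1, 1 − 0.85 + 0.85) = 1
¬(p3 → p3): Łukasiewicz ¬ gives 1 − 1 = 0
((p3 ∧ ¬p1) ∨ ¬(p3 → p3)) = max(0.54, 0) = 0.54
¬p2: Łukasiewicz ¬ gives 1 − 0.78 = 0.22
(p1 → p1): min(1, 1 − 0.46 + 0.46) = 1
((p1 → p1) ∨ p2) = max(1, 0.78) = 1
(p2 → p2): min(1, 1 − 0.78 + 0.78) = 1
(((p1 → p1) ∨ p2) → (p2 → p2)): min(1, 1 − 1 + 1) = 1
(¬p2 ∧ (((p1 → p1) ∨ p2) → (p2 → p2))) = min(0.22, 1) = 0.22
(((p3 ∧ ¬p1) ∨ ¬(p3 → p3)) → (¬p2 ∧ (((p1 → p1) ∨ p2) → (p2 → p2)))): min(1, 1 − 0.54 + 0.22) = 0.68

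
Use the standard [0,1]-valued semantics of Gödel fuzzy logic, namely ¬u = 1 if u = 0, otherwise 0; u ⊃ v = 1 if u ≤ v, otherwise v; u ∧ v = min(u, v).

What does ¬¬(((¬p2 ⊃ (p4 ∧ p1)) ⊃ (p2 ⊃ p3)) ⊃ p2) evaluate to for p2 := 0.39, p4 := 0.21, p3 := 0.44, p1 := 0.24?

¬p2: Gödel ¬ of 0.39 = 0 (operand ≠ 0)
(p4 ∧ p1) = min(0.21, 0.24) = 0.21
(¬p2 ⊃ (p4 ∧ p1)): 0 ≤ 0.21, so result = 1
(p2 ⊃ p3): 0.39 ≤ 0.44, so result = 1
((¬p2 ⊃ (p4 ∧ p1)) ⊃ (p2 ⊃ p3)): 1 ≤ 1, so result = 1
(((¬p2 ⊃ (p4 ∧ p1)) ⊃ (p2 ⊃ p3)) ⊃ p2): 1 > 0.39, so result = 0.39
¬(((¬p2 ⊃ (p4 ∧ p1)) ⊃ (p2 ⊃ p3)) ⊃ p2): Gödel ¬ of 0.39 = 0 (operand ≠ 0)
¬¬(((¬p2 ⊃ (p4 ∧ p1)) ⊃ (p2 ⊃ p3)) ⊃ p2): Gödel ¬ of 0 = 1 (operand is 0)

1.00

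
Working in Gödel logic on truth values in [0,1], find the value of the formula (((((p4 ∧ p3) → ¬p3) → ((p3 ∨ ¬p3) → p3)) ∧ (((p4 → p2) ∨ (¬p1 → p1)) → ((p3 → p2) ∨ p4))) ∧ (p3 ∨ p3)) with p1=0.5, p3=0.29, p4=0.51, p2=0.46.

(p4 ∧ p3) = min(0.51, 0.29) = 0.29
¬p3: Gödel ¬ of 0.29 = 0 (operand ≠ 0)
((p4 ∧ p3) → ¬p3): 0.29 > 0, so result = 0
¬p3: Gödel ¬ of 0.29 = 0 (operand ≠ 0)
(p3 ∨ ¬p3) = max(0.29, 0) = 0.29
((p3 ∨ ¬p3) → p3): 0.29 ≤ 0.29, so result = 1
(((p4 ∧ p3) → ¬p3) → ((p3 ∨ ¬p3) → p3)): 0 ≤ 1, so result = 1
(p4 → p2): 0.51 > 0.46, so result = 0.46
¬p1: Gödel ¬ of 0.5 = 0 (operand ≠ 0)
(¬p1 → p1): 0 ≤ 0.5, so result = 1
((p4 → p2) ∨ (¬p1 → p1)) = max(0.46, 1) = 1
(p3 → p2): 0.29 ≤ 0.46, so result = 1
((p3 → p2) ∨ p4) = max(1, 0.51) = 1
(((p4 → p2) ∨ (¬p1 → p1)) → ((p3 → p2) ∨ p4)): 1 ≤ 1, so result = 1
((((p4 ∧ p3) → ¬p3) → ((p3 ∨ ¬p3) → p3)) ∧ (((p4 → p2) ∨ (¬p1 → p1)) → ((p3 → p2) ∨ p4))) = min(1, 1) = 1
(p3 ∨ p3) = max(0.29, 0.29) = 0.29
(((((p4 ∧ p3) → ¬p3) → ((p3 ∨ ¬p3) → p3)) ∧ (((p4 → p2) ∨ (¬p1 → p1)) → ((p3 → p2) ∨ p4))) ∧ (p3 ∨ p3)) = min(1, 0.29) = 0.29

0.29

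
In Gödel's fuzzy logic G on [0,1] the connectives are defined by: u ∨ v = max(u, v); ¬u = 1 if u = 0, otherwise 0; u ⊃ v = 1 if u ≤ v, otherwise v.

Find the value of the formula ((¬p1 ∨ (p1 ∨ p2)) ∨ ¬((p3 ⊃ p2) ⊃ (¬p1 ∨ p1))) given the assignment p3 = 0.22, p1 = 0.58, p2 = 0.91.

¬p1: Gödel ¬ of 0.58 = 0 (operand ≠ 0)
(p1 ∨ p2) = max(0.58, 0.91) = 0.91
(¬p1 ∨ (p1 ∨ p2)) = max(0, 0.91) = 0.91
(p3 ⊃ p2): 0.22 ≤ 0.91, so result = 1
¬p1: Gödel ¬ of 0.58 = 0 (operand ≠ 0)
(¬p1 ∨ p1) = max(0, 0.58) = 0.58
((p3 ⊃ p2) ⊃ (¬p1 ∨ p1)): 1 > 0.58, so result = 0.58
¬((p3 ⊃ p2) ⊃ (¬p1 ∨ p1)): Gödel ¬ of 0.58 = 0 (operand ≠ 0)
((¬p1 ∨ (p1 ∨ p2)) ∨ ¬((p3 ⊃ p2) ⊃ (¬p1 ∨ p1))) = max(0.91, 0) = 0.91

0.91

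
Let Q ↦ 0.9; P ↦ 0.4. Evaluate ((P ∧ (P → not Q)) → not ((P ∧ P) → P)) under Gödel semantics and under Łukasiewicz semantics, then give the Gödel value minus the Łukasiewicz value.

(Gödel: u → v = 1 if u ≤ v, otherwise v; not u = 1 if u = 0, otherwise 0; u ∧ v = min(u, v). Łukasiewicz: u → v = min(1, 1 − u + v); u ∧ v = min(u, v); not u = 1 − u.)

Gödel evaluation:
  not Q: Gödel ¬ of 0.9 = 0 (operand ≠ 0)
  (P → not Q): 0.4 > 0, so result = 0
  (P ∧ (P → not Q)) = min(0.4, 0) = 0
  (P ∧ P) = min(0.4, 0.4) = 0.4
  ((P ∧ P) → P): 0.4 ≤ 0.4, so result = 1
  not ((P ∧ P) → P): Gödel ¬ of 1 = 0 (operand ≠ 0)
  ((P ∧ (P → not Q)) → not ((P ∧ P) → P)): 0 ≤ 0, so result = 1
  Gödel value = 1
Łukasiewicz evaluation:
  not Q: Łukasiewicz ¬ gives 1 − 0.9 = 0.1
  (P → not Q): min(1, 1 − 0.4 + 0.1) = 0.7
  (P ∧ (P → not Q)) = min(0.4, 0.7) = 0.4
  (P ∧ P) = min(0.4, 0.4) = 0.4
  ((P ∧ P) → P): min(1, 1 − 0.4 + 0.4) = 1
  not ((P ∧ P) → P): Łukasiewicz ¬ gives 1 − 1 = 0
  ((P ∧ (P → not Q)) → not ((P ∧ P) → P)): min(1, 1 − 0.4 + 0) = 0.6
  Łukasiewicz value = 0.6
Difference: 1 − 0.6 = 0.40

0.40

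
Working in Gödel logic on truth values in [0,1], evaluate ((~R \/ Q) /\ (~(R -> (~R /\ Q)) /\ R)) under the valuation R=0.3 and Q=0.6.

~R: Gödel ¬ of 0.3 = 0 (operand ≠ 0)
(~R \/ Q) = max(0, 0.6) = 0.6
~R: Gödel ¬ of 0.3 = 0 (operand ≠ 0)
(~R /\ Q) = min(0, 0.6) = 0
(R -> (~R /\ Q)): 0.3 > 0, so result = 0
~(R -> (~R /\ Q)): Gödel ¬ of 0 = 1 (operand is 0)
(~(R -> (~R /\ Q)) /\ R) = min(1, 0.3) = 0.3
((~R \/ Q) /\ (~(R -> (~R /\ Q)) /\ R)) = min(0.6, 0.3) = 0.3

0.30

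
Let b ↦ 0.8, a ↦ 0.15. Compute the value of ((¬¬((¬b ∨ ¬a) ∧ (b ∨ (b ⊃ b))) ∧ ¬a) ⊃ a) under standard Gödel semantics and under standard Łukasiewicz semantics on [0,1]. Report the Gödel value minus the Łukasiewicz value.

Gödel evaluation:
  ¬b: Gödel ¬ of 0.8 = 0 (operand ≠ 0)
  ¬a: Gödel ¬ of 0.15 = 0 (operand ≠ 0)
  (¬b ∨ ¬a) = max(0, 0) = 0
  (b ⊃ b): 0.8 ≤ 0.8, so result = 1
  (b ∨ (b ⊃ b)) = max(0.8, 1) = 1
  ((¬b ∨ ¬a) ∧ (b ∨ (b ⊃ b))) = min(0, 1) = 0
  ¬((¬b ∨ ¬a) ∧ (b ∨ (b ⊃ b))): Gödel ¬ of 0 = 1 (operand is 0)
  ¬¬((¬b ∨ ¬a) ∧ (b ∨ (b ⊃ b))): Gödel ¬ of 1 = 0 (operand ≠ 0)
  ¬a: Gödel ¬ of 0.15 = 0 (operand ≠ 0)
  (¬¬((¬b ∨ ¬a) ∧ (b ∨ (b ⊃ b))) ∧ ¬a) = min(0, 0) = 0
  ((¬¬((¬b ∨ ¬a) ∧ (b ∨ (b ⊃ b))) ∧ ¬a) ⊃ a): 0 ≤ 0.15, so result = 1
  Gödel value = 1
Łukasiewicz evaluation:
  ¬b: Łukasiewicz ¬ gives 1 − 0.8 = 0.2
  ¬a: Łukasiewicz ¬ gives 1 − 0.15 = 0.85
  (¬b ∨ ¬a) = max(0.2, 0.85) = 0.85
  (b ⊃ b): min(1, 1 − 0.8 + 0.8) = 1
  (b ∨ (b ⊃ b)) = max(0.8, 1) = 1
  ((¬b ∨ ¬a) ∧ (b ∨ (b ⊃ b))) = min(0.85, 1) = 0.85
  ¬((¬b ∨ ¬a) ∧ (b ∨ (b ⊃ b))): Łukasiewicz ¬ gives 1 − 0.85 = 0.15
  ¬¬((¬b ∨ ¬a) ∧ (b ∨ (b ⊃ b))): Łukasiewicz ¬ gives 1 − 0.15 = 0.85
  ¬a: Łukasiewicz ¬ gives 1 − 0.15 = 0.85
  (¬¬((¬b ∨ ¬a) ∧ (b ∨ (b ⊃ b))) ∧ ¬a) = min(0.85, 0.85) = 0.85
  ((¬¬((¬b ∨ ¬a) ∧ (b ∨ (b ⊃ b))) ∧ ¬a) ⊃ a): min(1, 1 − 0.85 + 0.15) = 0.3
  Łukasiewicz value = 0.3
Difference: 1 − 0.3 = 0.70

0.70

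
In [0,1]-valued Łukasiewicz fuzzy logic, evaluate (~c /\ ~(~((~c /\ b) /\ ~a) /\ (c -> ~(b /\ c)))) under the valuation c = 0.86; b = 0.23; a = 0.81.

0.14

~c: Łukasiewicz ¬ gives 1 − 0.86 = 0.14
~c: Łukasiewicz ¬ gives 1 − 0.86 = 0.14
(~c /\ b) = min(0.14, 0.23) = 0.14
~a: Łukasiewicz ¬ gives 1 − 0.81 = 0.19
((~c /\ b) /\ ~a) = min(0.14, 0.19) = 0.14
~((~c /\ b) /\ ~a): Łukasiewicz ¬ gives 1 − 0.14 = 0.86
(b /\ c) = min(0.23, 0.86) = 0.23
~(b /\ c): Łukasiewicz ¬ gives 1 − 0.23 = 0.77
(c -> ~(b /\ c)): min(1, 1 − 0.86 + 0.77) = 0.91
(~((~c /\ b) /\ ~a) /\ (c -> ~(b /\ c))) = min(0.86, 0.91) = 0.86
~(~((~c /\ b) /\ ~a) /\ (c -> ~(b /\ c))): Łukasiewicz ¬ gives 1 − 0.86 = 0.14
(~c /\ ~(~((~c /\ b) /\ ~a) /\ (c -> ~(b /\ c)))) = min(0.14, 0.14) = 0.14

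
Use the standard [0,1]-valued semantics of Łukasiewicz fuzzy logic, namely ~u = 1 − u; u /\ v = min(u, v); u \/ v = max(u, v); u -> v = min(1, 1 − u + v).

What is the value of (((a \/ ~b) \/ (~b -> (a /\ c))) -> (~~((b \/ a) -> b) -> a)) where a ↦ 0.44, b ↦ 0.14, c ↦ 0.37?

0.88

~b: Łukasiewicz ¬ gives 1 − 0.14 = 0.86
(a \/ ~b) = max(0.44, 0.86) = 0.86
~b: Łukasiewicz ¬ gives 1 − 0.14 = 0.86
(a /\ c) = min(0.44, 0.37) = 0.37
(~b -> (a /\ c)): min(1, 1 − 0.86 + 0.37) = 0.51
((a \/ ~b) \/ (~b -> (a /\ c))) = max(0.86, 0.51) = 0.86
(b \/ a) = max(0.14, 0.44) = 0.44
((b \/ a) -> b): min(1, 1 − 0.44 + 0.14) = 0.7
~((b \/ a) -> b): Łukasiewicz ¬ gives 1 − 0.7 = 0.3
~~((b \/ a) -> b): Łukasiewicz ¬ gives 1 − 0.3 = 0.7
(~~((b \/ a) -> b) -> a): min(1, 1 − 0.7 + 0.44) = 0.74
(((a \/ ~b) \/ (~b -> (a /\ c))) -> (~~((b \/ a) -> b) -> a)): min(1, 1 − 0.86 + 0.74) = 0.88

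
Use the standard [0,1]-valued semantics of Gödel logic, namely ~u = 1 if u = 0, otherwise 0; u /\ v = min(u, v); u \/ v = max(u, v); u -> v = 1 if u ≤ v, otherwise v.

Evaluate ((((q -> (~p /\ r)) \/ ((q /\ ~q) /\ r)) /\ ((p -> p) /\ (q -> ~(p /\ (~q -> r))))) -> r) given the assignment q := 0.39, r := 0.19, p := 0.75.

~p: Gödel ¬ of 0.75 = 0 (operand ≠ 0)
(~p /\ r) = min(0, 0.19) = 0
(q -> (~p /\ r)): 0.39 > 0, so result = 0
~q: Gödel ¬ of 0.39 = 0 (operand ≠ 0)
(q /\ ~q) = min(0.39, 0) = 0
((q /\ ~q) /\ r) = min(0, 0.19) = 0
((q -> (~p /\ r)) \/ ((q /\ ~q) /\ r)) = max(0, 0) = 0
(p -> p): 0.75 ≤ 0.75, so result = 1
~q: Gödel ¬ of 0.39 = 0 (operand ≠ 0)
(~q -> r): 0 ≤ 0.19, so result = 1
(p /\ (~q -> r)) = min(0.75, 1) = 0.75
~(p /\ (~q -> r)): Gödel ¬ of 0.75 = 0 (operand ≠ 0)
(q -> ~(p /\ (~q -> r))): 0.39 > 0, so result = 0
((p -> p) /\ (q -> ~(p /\ (~q -> r)))) = min(1, 0) = 0
(((q -> (~p /\ r)) \/ ((q /\ ~q) /\ r)) /\ ((p -> p) /\ (q -> ~(p /\ (~q -> r))))) = min(0, 0) = 0
((((q -> (~p /\ r)) \/ ((q /\ ~q) /\ r)) /\ ((p -> p) /\ (q -> ~(p /\ (~q -> r))))) -> r): 0 ≤ 0.19, so result = 1

1.00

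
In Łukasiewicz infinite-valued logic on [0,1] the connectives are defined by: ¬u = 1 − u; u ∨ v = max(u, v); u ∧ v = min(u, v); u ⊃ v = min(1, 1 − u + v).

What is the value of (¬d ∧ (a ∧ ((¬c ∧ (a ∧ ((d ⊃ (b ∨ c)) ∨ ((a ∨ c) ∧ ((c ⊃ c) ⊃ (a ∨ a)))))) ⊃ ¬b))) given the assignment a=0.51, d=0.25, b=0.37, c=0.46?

0.51

¬d: Łukasiewicz ¬ gives 1 − 0.25 = 0.75
¬c: Łukasiewicz ¬ gives 1 − 0.46 = 0.54
(b ∨ c) = max(0.37, 0.46) = 0.46
(d ⊃ (b ∨ c)): min(1, 1 − 0.25 + 0.46) = 1
(a ∨ c) = max(0.51, 0.46) = 0.51
(c ⊃ c): min(1, 1 − 0.46 + 0.46) = 1
(a ∨ a) = max(0.51, 0.51) = 0.51
((c ⊃ c) ⊃ (a ∨ a)): min(1, 1 − 1 + 0.51) = 0.51
((a ∨ c) ∧ ((c ⊃ c) ⊃ (a ∨ a))) = min(0.51, 0.51) = 0.51
((d ⊃ (b ∨ c)) ∨ ((a ∨ c) ∧ ((c ⊃ c) ⊃ (a ∨ a)))) = max(1, 0.51) = 1
(a ∧ ((d ⊃ (b ∨ c)) ∨ ((a ∨ c) ∧ ((c ⊃ c) ⊃ (a ∨ a))))) = min(0.51, 1) = 0.51
(¬c ∧ (a ∧ ((d ⊃ (b ∨ c)) ∨ ((a ∨ c) ∧ ((c ⊃ c) ⊃ (a ∨ a)))))) = min(0.54, 0.51) = 0.51
¬b: Łukasiewicz ¬ gives 1 − 0.37 = 0.63
((¬c ∧ (a ∧ ((d ⊃ (b ∨ c)) ∨ ((a ∨ c) ∧ ((c ⊃ c) ⊃ (a ∨ a)))))) ⊃ ¬b): min(1, 1 − 0.51 + 0.63) = 1
(a ∧ ((¬c ∧ (a ∧ ((d ⊃ (b ∨ c)) ∨ ((a ∨ c) ∧ ((c ⊃ c) ⊃ (a ∨ a)))))) ⊃ ¬b)) = min(0.51, 1) = 0.51
(¬d ∧ (a ∧ ((¬c ∧ (a ∧ ((d ⊃ (b ∨ c)) ∨ ((a ∨ c) ∧ ((c ⊃ c) ⊃ (a ∨ a)))))) ⊃ ¬b))) = min(0.75, 0.51) = 0.51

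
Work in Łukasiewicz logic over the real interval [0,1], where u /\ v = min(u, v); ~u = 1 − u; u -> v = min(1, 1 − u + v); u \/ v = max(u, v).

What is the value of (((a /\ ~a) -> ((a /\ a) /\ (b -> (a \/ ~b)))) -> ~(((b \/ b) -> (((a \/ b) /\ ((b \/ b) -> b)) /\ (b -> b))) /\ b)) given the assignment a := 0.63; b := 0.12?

0.88

~a: Łukasiewicz ¬ gives 1 − 0.63 = 0.37
(a /\ ~a) = min(0.63, 0.37) = 0.37
(a /\ a) = min(0.63, 0.63) = 0.63
~b: Łukasiewicz ¬ gives 1 − 0.12 = 0.88
(a \/ ~b) = max(0.63, 0.88) = 0.88
(b -> (a \/ ~b)): min(1, 1 − 0.12 + 0.88) = 1
((a /\ a) /\ (b -> (a \/ ~b))) = min(0.63, 1) = 0.63
((a /\ ~a) -> ((a /\ a) /\ (b -> (a \/ ~b)))): min(1, 1 − 0.37 + 0.63) = 1
(b \/ b) = max(0.12, 0.12) = 0.12
(a \/ b) = max(0.63, 0.12) = 0.63
(b \/ b) = max(0.12, 0.12) = 0.12
((b \/ b) -> b): min(1, 1 − 0.12 + 0.12) = 1
((a \/ b) /\ ((b \/ b) -> b)) = min(0.63, 1) = 0.63
(b -> b): min(1, 1 − 0.12 + 0.12) = 1
(((a \/ b) /\ ((b \/ b) -> b)) /\ (b -> b)) = min(0.63, 1) = 0.63
((b \/ b) -> (((a \/ b) /\ ((b \/ b) -> b)) /\ (b -> b))): min(1, 1 − 0.12 + 0.63) = 1
(((b \/ b) -> (((a \/ b) /\ ((b \/ b) -> b)) /\ (b -> b))) /\ b) = min(1, 0.12) = 0.12
~(((b \/ b) -> (((a \/ b) /\ ((b \/ b) -> b)) /\ (b -> b))) /\ b): Łukasiewicz ¬ gives 1 − 0.12 = 0.88
(((a /\ ~a) -> ((a /\ a) /\ (b -> (a \/ ~b)))) -> ~(((b \/ b) -> (((a \/ b) /\ ((b \/ b) -> b)) /\ (b -> b))) /\ b)): min(1, 1 − 1 + 0.88) = 0.88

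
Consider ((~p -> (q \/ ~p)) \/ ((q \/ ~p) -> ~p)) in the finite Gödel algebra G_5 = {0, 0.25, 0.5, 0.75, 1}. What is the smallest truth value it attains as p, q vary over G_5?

1.00

Every assignment gives 1. For instance at p = 0, q = 0:
  ~p: Gödel ¬ of 0 = 1 (operand is 0)
  ~p: Gödel ¬ of 0 = 1 (operand is 0)
  (q \/ ~p) = max(0, 1) = 1
  (~p -> (q \/ ~p)): 1 ≤ 1, so result = 1
  ~p: Gödel ¬ of 0 = 1 (operand is 0)
  (q \/ ~p) = max(0, 1) = 1
  ~p: Gödel ¬ of 0 = 1 (operand is 0)
  ((q \/ ~p) -> ~p): 1 ≤ 1, so result = 1
  ((~p -> (q \/ ~p)) \/ ((q \/ ~p) -> ~p)) = max(1, 1) = 1
All 25 assignments give value 1 — the formula is a G_5-tautology.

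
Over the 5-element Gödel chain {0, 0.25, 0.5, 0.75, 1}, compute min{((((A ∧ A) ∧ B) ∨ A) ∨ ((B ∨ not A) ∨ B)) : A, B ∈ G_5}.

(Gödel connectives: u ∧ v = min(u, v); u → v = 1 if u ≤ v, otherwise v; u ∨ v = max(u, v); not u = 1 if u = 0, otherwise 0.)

The minimum is attained at A = 0.25, B = 0:
  (A ∧ A) = min(0.25, 0.25) = 0.25
  ((A ∧ A) ∧ B) = min(0.25, 0) = 0
  (((A ∧ A) ∧ B) ∨ A) = max(0, 0.25) = 0.25
  not A: Gödel ¬ of 0.25 = 0 (operand ≠ 0)
  (B ∨ not A) = max(0, 0) = 0
  ((B ∨ not A) ∨ B) = max(0, 0) = 0
  ((((A ∧ A) ∧ B) ∨ A) ∨ ((B ∨ not A) ∨ B)) = max(0.25, 0) = 0.25
Checking all 25 assignments confirms none give a value below 0.25.

0.25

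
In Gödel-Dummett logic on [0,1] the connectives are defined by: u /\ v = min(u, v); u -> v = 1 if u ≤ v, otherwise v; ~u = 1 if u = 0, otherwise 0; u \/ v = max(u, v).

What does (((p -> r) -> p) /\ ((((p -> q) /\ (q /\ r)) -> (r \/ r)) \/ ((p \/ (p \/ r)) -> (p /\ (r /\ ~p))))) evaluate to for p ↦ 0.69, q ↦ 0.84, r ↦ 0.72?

0.69

(p -> r): 0.69 ≤ 0.72, so result = 1
((p -> r) -> p): 1 > 0.69, so result = 0.69
(p -> q): 0.69 ≤ 0.84, so result = 1
(q /\ r) = min(0.84, 0.72) = 0.72
((p -> q) /\ (q /\ r)) = min(1, 0.72) = 0.72
(r \/ r) = max(0.72, 0.72) = 0.72
(((p -> q) /\ (q /\ r)) -> (r \/ r)): 0.72 ≤ 0.72, so result = 1
(p \/ r) = max(0.69, 0.72) = 0.72
(p \/ (p \/ r)) = max(0.69, 0.72) = 0.72
~p: Gödel ¬ of 0.69 = 0 (operand ≠ 0)
(r /\ ~p) = min(0.72, 0) = 0
(p /\ (r /\ ~p)) = min(0.69, 0) = 0
((p \/ (p \/ r)) -> (p /\ (r /\ ~p))): 0.72 > 0, so result = 0
((((p -> q) /\ (q /\ r)) -> (r \/ r)) \/ ((p \/ (p \/ r)) -> (p /\ (r /\ ~p)))) = max(1, 0) = 1
(((p -> r) -> p) /\ ((((p -> q) /\ (q /\ r)) -> (r \/ r)) \/ ((p \/ (p \/ r)) -> (p /\ (r /\ ~p))))) = min(0.69, 1) = 0.69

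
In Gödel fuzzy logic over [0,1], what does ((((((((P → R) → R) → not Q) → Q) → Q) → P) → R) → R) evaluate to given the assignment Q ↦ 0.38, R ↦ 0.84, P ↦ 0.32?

(P → R): 0.32 ≤ 0.84, so result = 1
((P → R) → R): 1 > 0.84, so result = 0.84
not Q: Gödel ¬ of 0.38 = 0 (operand ≠ 0)
(((P → R) → R) → not Q): 0.84 > 0, so result = 0
((((P → R) → R) → not Q) → Q): 0 ≤ 0.38, so result = 1
(((((P → R) → R) → not Q) → Q) → Q): 1 > 0.38, so result = 0.38
((((((P → R) → R) → not Q) → Q) → Q) → P): 0.38 > 0.32, so result = 0.32
(((((((P → R) → R) → not Q) → Q) → Q) → P) → R): 0.32 ≤ 0.84, so result = 1
((((((((P → R) → R) → not Q) → Q) → Q) → P) → R) → R): 1 > 0.84, so result = 0.84

0.84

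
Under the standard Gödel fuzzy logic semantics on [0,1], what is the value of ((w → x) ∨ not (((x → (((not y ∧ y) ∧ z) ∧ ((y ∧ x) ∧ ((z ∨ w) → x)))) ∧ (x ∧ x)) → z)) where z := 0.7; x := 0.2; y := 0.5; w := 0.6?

0.20

(w → x): 0.6 > 0.2, so result = 0.2
not y: Gödel ¬ of 0.5 = 0 (operand ≠ 0)
(not y ∧ y) = min(0, 0.5) = 0
((not y ∧ y) ∧ z) = min(0, 0.7) = 0
(y ∧ x) = min(0.5, 0.2) = 0.2
(z ∨ w) = max(0.7, 0.6) = 0.7
((z ∨ w) → x): 0.7 > 0.2, so result = 0.2
((y ∧ x) ∧ ((z ∨ w) → x)) = min(0.2, 0.2) = 0.2
(((not y ∧ y) ∧ z) ∧ ((y ∧ x) ∧ ((z ∨ w) → x))) = min(0, 0.2) = 0
(x → (((not y ∧ y) ∧ z) ∧ ((y ∧ x) ∧ ((z ∨ w) → x)))): 0.2 > 0, so result = 0
(x ∧ x) = min(0.2, 0.2) = 0.2
((x → (((not y ∧ y) ∧ z) ∧ ((y ∧ x) ∧ ((z ∨ w) → x)))) ∧ (x ∧ x)) = min(0, 0.2) = 0
(((x → (((not y ∧ y) ∧ z) ∧ ((y ∧ x) ∧ ((z ∨ w) → x)))) ∧ (x ∧ x)) → z): 0 ≤ 0.7, so result = 1
not (((x → (((not y ∧ y) ∧ z) ∧ ((y ∧ x) ∧ ((z ∨ w) → x)))) ∧ (x ∧ x)) → z): Gödel ¬ of 1 = 0 (operand ≠ 0)
((w → x) ∨ not (((x → (((not y ∧ y) ∧ z) ∧ ((y ∧ x) ∧ ((z ∨ w) → x)))) ∧ (x ∧ x)) → z)) = max(0.2, 0) = 0.2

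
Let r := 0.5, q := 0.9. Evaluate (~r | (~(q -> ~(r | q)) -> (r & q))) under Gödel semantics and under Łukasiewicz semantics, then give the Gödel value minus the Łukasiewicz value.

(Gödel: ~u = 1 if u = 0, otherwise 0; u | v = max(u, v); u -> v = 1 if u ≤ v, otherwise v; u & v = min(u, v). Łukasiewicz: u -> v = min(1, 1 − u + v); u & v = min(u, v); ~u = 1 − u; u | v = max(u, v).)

Gödel evaluation:
  ~r: Gödel ¬ of 0.5 = 0 (operand ≠ 0)
  (r | q) = max(0.5, 0.9) = 0.9
  ~(r | q): Gödel ¬ of 0.9 = 0 (operand ≠ 0)
  (q -> ~(r | q)): 0.9 > 0, so result = 0
  ~(q -> ~(r | q)): Gödel ¬ of 0 = 1 (operand is 0)
  (r & q) = min(0.5, 0.9) = 0.5
  (~(q -> ~(r | q)) -> (r & q)): 1 > 0.5, so result = 0.5
  (~r | (~(q -> ~(r | q)) -> (r & q))) = max(0, 0.5) = 0.5
  Gödel value = 0.5
Łukasiewicz evaluation:
  ~r: Łukasiewicz ¬ gives 1 − 0.5 = 0.5
  (r | q) = max(0.5, 0.9) = 0.9
  ~(r | q): Łukasiewicz ¬ gives 1 − 0.9 = 0.1
  (q -> ~(r | q)): min(1, 1 − 0.9 + 0.1) = 0.2
  ~(q -> ~(r | q)): Łukasiewicz ¬ gives 1 − 0.2 = 0.8
  (r & q) = min(0.5, 0.9) = 0.5
  (~(q -> ~(r | q)) -> (r & q)): min(1, 1 − 0.8 + 0.5) = 0.7
  (~r | (~(q -> ~(r | q)) -> (r & q))) = max(0.5, 0.7) = 0.7
  Łukasiewicz value = 0.7
Difference: 0.5 − 0.7 = -0.20

-0.20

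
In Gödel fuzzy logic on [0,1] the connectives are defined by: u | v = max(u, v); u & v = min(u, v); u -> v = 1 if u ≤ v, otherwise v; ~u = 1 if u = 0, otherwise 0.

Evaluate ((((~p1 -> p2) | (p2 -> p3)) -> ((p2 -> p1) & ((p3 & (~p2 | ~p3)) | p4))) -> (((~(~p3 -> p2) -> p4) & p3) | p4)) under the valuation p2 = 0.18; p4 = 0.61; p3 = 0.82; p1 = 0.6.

1.00

~p1: Gödel ¬ of 0.6 = 0 (operand ≠ 0)
(~p1 -> p2): 0 ≤ 0.18, so result = 1
(p2 -> p3): 0.18 ≤ 0.82, so result = 1
((~p1 -> p2) | (p2 -> p3)) = max(1, 1) = 1
(p2 -> p1): 0.18 ≤ 0.6, so result = 1
~p2: Gödel ¬ of 0.18 = 0 (operand ≠ 0)
~p3: Gödel ¬ of 0.82 = 0 (operand ≠ 0)
(~p2 | ~p3) = max(0, 0) = 0
(p3 & (~p2 | ~p3)) = min(0.82, 0) = 0
((p3 & (~p2 | ~p3)) | p4) = max(0, 0.61) = 0.61
((p2 -> p1) & ((p3 & (~p2 | ~p3)) | p4)) = min(1, 0.61) = 0.61
(((~p1 -> p2) | (p2 -> p3)) -> ((p2 -> p1) & ((p3 & (~p2 | ~p3)) | p4))): 1 > 0.61, so result = 0.61
~p3: Gödel ¬ of 0.82 = 0 (operand ≠ 0)
(~p3 -> p2): 0 ≤ 0.18, so result = 1
~(~p3 -> p2): Gödel ¬ of 1 = 0 (operand ≠ 0)
(~(~p3 -> p2) -> p4): 0 ≤ 0.61, so result = 1
((~(~p3 -> p2) -> p4) & p3) = min(1, 0.82) = 0.82
(((~(~p3 -> p2) -> p4) & p3) | p4) = max(0.82, 0.61) = 0.82
((((~p1 -> p2) | (p2 -> p3)) -> ((p2 -> p1) & ((p3 & (~p2 | ~p3)) | p4))) -> (((~(~p3 -> p2) -> p4) & p3) | p4)): 0.61 ≤ 0.82, so result = 1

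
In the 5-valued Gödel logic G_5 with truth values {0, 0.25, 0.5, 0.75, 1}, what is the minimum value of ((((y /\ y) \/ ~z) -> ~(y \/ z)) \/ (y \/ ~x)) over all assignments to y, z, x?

The minimum is attained at y = 0.25, z = 0, x = 0.25:
  (y /\ y) = min(0.25, 0.25) = 0.25
  ~z: Gödel ¬ of 0 = 1 (operand is 0)
  ((y /\ y) \/ ~z) = max(0.25, 1) = 1
  (y \/ z) = max(0.25, 0) = 0.25
  ~(y \/ z): Gödel ¬ of 0.25 = 0 (operand ≠ 0)
  (((y /\ y) \/ ~z) -> ~(y \/ z)): 1 > 0, so result = 0
  ~x: Gödel ¬ of 0.25 = 0 (operand ≠ 0)
  (y \/ ~x) = max(0.25, 0) = 0.25
  ((((y /\ y) \/ ~z) -> ~(y \/ z)) \/ (y \/ ~x)) = max(0, 0.25) = 0.25
Checking all 125 assignments confirms none give a value below 0.25.

0.25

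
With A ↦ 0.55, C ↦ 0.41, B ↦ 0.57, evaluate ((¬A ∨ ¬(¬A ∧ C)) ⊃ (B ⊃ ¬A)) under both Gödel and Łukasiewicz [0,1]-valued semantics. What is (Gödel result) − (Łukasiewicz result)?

-1.00

Gödel evaluation:
  ¬A: Gödel ¬ of 0.55 = 0 (operand ≠ 0)
  ¬A: Gödel ¬ of 0.55 = 0 (operand ≠ 0)
  (¬A ∧ C) = min(0, 0.41) = 0
  ¬(¬A ∧ C): Gödel ¬ of 0 = 1 (operand is 0)
  (¬A ∨ ¬(¬A ∧ C)) = max(0, 1) = 1
  ¬A: Gödel ¬ of 0.55 = 0 (operand ≠ 0)
  (B ⊃ ¬A): 0.57 > 0, so result = 0
  ((¬A ∨ ¬(¬A ∧ C)) ⊃ (B ⊃ ¬A)): 1 > 0, so result = 0
  Gödel value = 0
Łukasiewicz evaluation:
  ¬A: Łukasiewicz ¬ gives 1 − 0.55 = 0.45
  ¬A: Łukasiewicz ¬ gives 1 − 0.55 = 0.45
  (¬A ∧ C) = min(0.45, 0.41) = 0.41
  ¬(¬A ∧ C): Łukasiewicz ¬ gives 1 − 0.41 = 0.59
  (¬A ∨ ¬(¬A ∧ C)) = max(0.45, 0.59) = 0.59
  ¬A: Łukasiewicz ¬ gives 1 − 0.55 = 0.45
  (B ⊃ ¬A): min(1, 1 − 0.57 + 0.45) = 0.88
  ((¬A ∨ ¬(¬A ∧ C)) ⊃ (B ⊃ ¬A)): min(1, 1 − 0.59 + 0.88) = 1
  Łukasiewicz value = 1
Difference: 0 − 1 = -1.00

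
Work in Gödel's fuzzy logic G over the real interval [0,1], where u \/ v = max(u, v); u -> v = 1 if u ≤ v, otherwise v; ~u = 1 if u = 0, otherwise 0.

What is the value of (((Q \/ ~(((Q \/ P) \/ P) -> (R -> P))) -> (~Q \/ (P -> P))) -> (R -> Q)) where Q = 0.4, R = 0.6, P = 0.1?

0.40

(Q \/ P) = max(0.4, 0.1) = 0.4
((Q \/ P) \/ P) = max(0.4, 0.1) = 0.4
(R -> P): 0.6 > 0.1, so result = 0.1
(((Q \/ P) \/ P) -> (R -> P)): 0.4 > 0.1, so result = 0.1
~(((Q \/ P) \/ P) -> (R -> P)): Gödel ¬ of 0.1 = 0 (operand ≠ 0)
(Q \/ ~(((Q \/ P) \/ P) -> (R -> P))) = max(0.4, 0) = 0.4
~Q: Gödel ¬ of 0.4 = 0 (operand ≠ 0)
(P -> P): 0.1 ≤ 0.1, so result = 1
(~Q \/ (P -> P)) = max(0, 1) = 1
((Q \/ ~(((Q \/ P) \/ P) -> (R -> P))) -> (~Q \/ (P -> P))): 0.4 ≤ 1, so result = 1
(R -> Q): 0.6 > 0.4, so result = 0.4
(((Q \/ ~(((Q \/ P) \/ P) -> (R -> P))) -> (~Q \/ (P -> P))) -> (R -> Q)): 1 > 0.4, so result = 0.4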